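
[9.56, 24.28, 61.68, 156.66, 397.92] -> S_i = 9.56*2.54^i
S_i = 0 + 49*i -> [0, 49, 98, 147, 196]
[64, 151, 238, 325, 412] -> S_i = 64 + 87*i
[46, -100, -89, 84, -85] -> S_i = Random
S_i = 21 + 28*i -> [21, 49, 77, 105, 133]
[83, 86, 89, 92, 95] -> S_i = 83 + 3*i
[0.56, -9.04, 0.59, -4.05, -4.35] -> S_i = Random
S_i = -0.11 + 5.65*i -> [-0.11, 5.54, 11.19, 16.84, 22.49]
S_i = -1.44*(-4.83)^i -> [-1.44, 6.96, -33.59, 162.26, -783.7]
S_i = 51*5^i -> [51, 255, 1275, 6375, 31875]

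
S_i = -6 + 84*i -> [-6, 78, 162, 246, 330]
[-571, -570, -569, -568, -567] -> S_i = -571 + 1*i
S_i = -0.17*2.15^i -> [-0.17, -0.37, -0.79, -1.69, -3.63]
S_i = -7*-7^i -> [-7, 49, -343, 2401, -16807]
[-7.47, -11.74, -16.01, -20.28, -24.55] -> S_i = -7.47 + -4.27*i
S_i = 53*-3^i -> [53, -159, 477, -1431, 4293]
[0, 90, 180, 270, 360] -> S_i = 0 + 90*i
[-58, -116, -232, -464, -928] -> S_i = -58*2^i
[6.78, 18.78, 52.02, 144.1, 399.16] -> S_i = 6.78*2.77^i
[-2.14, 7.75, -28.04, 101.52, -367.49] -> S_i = -2.14*(-3.62)^i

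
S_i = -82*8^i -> [-82, -656, -5248, -41984, -335872]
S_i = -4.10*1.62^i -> [-4.1, -6.64, -10.76, -17.43, -28.24]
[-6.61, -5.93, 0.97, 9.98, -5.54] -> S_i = Random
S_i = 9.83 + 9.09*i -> [9.83, 18.92, 28.01, 37.1, 46.19]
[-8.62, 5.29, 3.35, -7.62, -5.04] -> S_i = Random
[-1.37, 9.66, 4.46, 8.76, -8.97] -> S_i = Random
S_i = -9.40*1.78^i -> [-9.4, -16.73, -29.78, -53.01, -94.36]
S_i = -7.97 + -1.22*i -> [-7.97, -9.19, -10.41, -11.63, -12.85]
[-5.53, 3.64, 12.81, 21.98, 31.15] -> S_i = -5.53 + 9.17*i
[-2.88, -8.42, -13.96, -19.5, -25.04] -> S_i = -2.88 + -5.54*i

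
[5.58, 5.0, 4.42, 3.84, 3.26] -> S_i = 5.58 + -0.58*i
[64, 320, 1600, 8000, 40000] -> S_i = 64*5^i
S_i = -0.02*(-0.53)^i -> [-0.02, 0.01, -0.01, 0.0, -0.0]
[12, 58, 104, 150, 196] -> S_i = 12 + 46*i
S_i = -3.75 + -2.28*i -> [-3.75, -6.03, -8.31, -10.59, -12.87]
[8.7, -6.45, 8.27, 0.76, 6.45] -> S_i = Random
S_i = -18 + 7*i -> [-18, -11, -4, 3, 10]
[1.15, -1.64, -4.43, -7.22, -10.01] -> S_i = 1.15 + -2.79*i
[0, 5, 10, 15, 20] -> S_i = 0 + 5*i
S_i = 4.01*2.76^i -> [4.01, 11.07, 30.55, 84.31, 232.69]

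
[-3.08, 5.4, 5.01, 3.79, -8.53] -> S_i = Random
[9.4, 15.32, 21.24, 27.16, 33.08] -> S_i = 9.40 + 5.92*i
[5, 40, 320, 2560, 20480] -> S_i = 5*8^i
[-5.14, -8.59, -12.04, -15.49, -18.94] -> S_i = -5.14 + -3.45*i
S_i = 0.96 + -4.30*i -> [0.96, -3.34, -7.64, -11.94, -16.24]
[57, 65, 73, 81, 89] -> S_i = 57 + 8*i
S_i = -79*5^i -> [-79, -395, -1975, -9875, -49375]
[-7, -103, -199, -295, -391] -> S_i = -7 + -96*i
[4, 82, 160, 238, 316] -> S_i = 4 + 78*i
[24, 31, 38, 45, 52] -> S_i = 24 + 7*i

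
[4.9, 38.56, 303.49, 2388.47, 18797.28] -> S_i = 4.90*7.87^i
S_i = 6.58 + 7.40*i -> [6.58, 13.98, 21.38, 28.78, 36.18]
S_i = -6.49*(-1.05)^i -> [-6.49, 6.81, -7.16, 7.51, -7.89]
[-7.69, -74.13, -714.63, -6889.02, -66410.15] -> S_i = -7.69*9.64^i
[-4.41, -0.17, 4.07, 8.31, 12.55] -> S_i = -4.41 + 4.24*i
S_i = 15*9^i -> [15, 135, 1215, 10935, 98415]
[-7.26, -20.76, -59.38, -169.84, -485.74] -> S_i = -7.26*2.86^i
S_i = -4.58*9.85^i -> [-4.58, -45.11, -444.36, -4376.98, -43113.21]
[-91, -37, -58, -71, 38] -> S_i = Random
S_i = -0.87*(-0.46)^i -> [-0.87, 0.4, -0.18, 0.08, -0.04]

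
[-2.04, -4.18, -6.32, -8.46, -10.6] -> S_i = -2.04 + -2.14*i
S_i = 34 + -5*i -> [34, 29, 24, 19, 14]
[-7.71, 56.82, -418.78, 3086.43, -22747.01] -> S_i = -7.71*(-7.37)^i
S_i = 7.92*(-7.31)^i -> [7.92, -57.9, 423.21, -3093.69, 22614.9]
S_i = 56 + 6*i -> [56, 62, 68, 74, 80]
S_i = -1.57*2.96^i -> [-1.57, -4.65, -13.76, -40.72, -120.52]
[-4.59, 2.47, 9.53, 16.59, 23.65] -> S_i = -4.59 + 7.06*i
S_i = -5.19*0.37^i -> [-5.19, -1.92, -0.71, -0.26, -0.1]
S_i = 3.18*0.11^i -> [3.18, 0.35, 0.04, 0.0, 0.0]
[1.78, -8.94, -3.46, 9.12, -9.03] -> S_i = Random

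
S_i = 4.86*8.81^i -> [4.86, 42.82, 377.21, 3323.26, 29277.9]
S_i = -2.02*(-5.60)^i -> [-2.02, 11.31, -63.35, 354.74, -1986.57]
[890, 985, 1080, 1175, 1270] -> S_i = 890 + 95*i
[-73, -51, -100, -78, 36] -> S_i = Random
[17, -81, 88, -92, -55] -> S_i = Random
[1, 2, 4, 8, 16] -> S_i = 1*2^i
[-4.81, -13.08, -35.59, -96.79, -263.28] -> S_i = -4.81*2.72^i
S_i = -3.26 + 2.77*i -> [-3.26, -0.49, 2.28, 5.05, 7.82]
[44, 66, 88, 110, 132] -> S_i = 44 + 22*i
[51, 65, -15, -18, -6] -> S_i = Random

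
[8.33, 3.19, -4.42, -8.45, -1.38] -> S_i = Random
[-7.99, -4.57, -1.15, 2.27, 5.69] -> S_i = -7.99 + 3.42*i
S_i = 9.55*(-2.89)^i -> [9.55, -27.6, 79.76, -230.51, 666.18]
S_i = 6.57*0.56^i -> [6.57, 3.68, 2.06, 1.15, 0.65]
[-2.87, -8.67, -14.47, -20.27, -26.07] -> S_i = -2.87 + -5.80*i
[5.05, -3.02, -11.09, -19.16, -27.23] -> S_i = 5.05 + -8.07*i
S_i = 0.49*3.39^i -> [0.49, 1.66, 5.63, 19.09, 64.71]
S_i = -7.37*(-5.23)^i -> [-7.37, 38.55, -201.59, 1054.32, -5514.09]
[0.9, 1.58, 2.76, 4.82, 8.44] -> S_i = 0.90*1.75^i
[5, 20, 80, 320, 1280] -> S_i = 5*4^i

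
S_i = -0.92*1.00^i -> [-0.92, -0.92, -0.92, -0.92, -0.92]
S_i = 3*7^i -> [3, 21, 147, 1029, 7203]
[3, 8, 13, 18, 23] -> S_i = 3 + 5*i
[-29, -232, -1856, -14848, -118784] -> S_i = -29*8^i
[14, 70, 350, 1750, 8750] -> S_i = 14*5^i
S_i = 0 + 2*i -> [0, 2, 4, 6, 8]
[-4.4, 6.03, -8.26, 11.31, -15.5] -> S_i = -4.40*(-1.37)^i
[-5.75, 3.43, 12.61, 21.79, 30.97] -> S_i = -5.75 + 9.18*i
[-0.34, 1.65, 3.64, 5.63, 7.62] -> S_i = -0.34 + 1.99*i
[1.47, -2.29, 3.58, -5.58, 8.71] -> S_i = 1.47*(-1.56)^i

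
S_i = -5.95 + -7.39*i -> [-5.95, -13.34, -20.73, -28.12, -35.51]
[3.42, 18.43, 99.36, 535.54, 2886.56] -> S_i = 3.42*5.39^i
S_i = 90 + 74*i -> [90, 164, 238, 312, 386]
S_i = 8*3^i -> [8, 24, 72, 216, 648]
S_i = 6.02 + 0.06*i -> [6.02, 6.08, 6.14, 6.2, 6.26]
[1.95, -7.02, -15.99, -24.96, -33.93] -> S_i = 1.95 + -8.97*i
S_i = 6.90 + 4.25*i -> [6.9, 11.15, 15.4, 19.65, 23.9]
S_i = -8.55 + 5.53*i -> [-8.55, -3.02, 2.51, 8.04, 13.57]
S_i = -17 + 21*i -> [-17, 4, 25, 46, 67]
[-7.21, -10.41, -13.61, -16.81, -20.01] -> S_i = -7.21 + -3.20*i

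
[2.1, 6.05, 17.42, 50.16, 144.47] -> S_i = 2.10*2.88^i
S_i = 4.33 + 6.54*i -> [4.33, 10.87, 17.41, 23.95, 30.49]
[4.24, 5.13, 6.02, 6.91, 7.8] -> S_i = 4.24 + 0.89*i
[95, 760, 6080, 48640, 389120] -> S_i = 95*8^i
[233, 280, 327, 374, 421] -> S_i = 233 + 47*i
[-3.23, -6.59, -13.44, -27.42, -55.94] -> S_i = -3.23*2.04^i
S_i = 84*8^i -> [84, 672, 5376, 43008, 344064]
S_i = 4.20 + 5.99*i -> [4.2, 10.19, 16.18, 22.17, 28.16]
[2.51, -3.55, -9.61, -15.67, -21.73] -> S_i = 2.51 + -6.06*i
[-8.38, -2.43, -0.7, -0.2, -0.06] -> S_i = -8.38*0.29^i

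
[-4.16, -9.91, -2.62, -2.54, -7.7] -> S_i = Random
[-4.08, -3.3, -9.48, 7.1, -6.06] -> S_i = Random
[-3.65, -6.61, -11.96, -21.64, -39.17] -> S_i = -3.65*1.81^i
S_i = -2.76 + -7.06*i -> [-2.76, -9.82, -16.88, -23.94, -31.0]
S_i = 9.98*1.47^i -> [9.98, 14.67, 21.57, 31.7, 46.6]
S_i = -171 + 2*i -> [-171, -169, -167, -165, -163]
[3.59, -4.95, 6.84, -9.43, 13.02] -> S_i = 3.59*(-1.38)^i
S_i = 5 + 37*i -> [5, 42, 79, 116, 153]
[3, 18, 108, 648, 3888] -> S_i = 3*6^i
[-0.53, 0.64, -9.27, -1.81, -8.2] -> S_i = Random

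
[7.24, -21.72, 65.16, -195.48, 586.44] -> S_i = 7.24*(-3.00)^i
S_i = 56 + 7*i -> [56, 63, 70, 77, 84]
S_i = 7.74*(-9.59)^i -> [7.74, -74.23, 711.83, -6826.48, 65465.94]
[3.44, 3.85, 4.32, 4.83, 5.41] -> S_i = 3.44*1.12^i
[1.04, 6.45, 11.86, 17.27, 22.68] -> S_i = 1.04 + 5.41*i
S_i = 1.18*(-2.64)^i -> [1.18, -3.12, 8.22, -21.71, 57.32]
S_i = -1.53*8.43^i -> [-1.53, -12.9, -108.73, -916.59, -7726.84]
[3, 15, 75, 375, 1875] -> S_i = 3*5^i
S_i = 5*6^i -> [5, 30, 180, 1080, 6480]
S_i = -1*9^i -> [-1, -9, -81, -729, -6561]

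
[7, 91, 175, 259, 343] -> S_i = 7 + 84*i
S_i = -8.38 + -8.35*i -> [-8.38, -16.73, -25.08, -33.43, -41.78]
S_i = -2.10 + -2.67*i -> [-2.1, -4.77, -7.44, -10.11, -12.78]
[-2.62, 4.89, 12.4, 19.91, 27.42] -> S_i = -2.62 + 7.51*i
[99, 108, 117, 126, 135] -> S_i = 99 + 9*i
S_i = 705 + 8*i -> [705, 713, 721, 729, 737]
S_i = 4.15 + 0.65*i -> [4.15, 4.8, 5.45, 6.1, 6.75]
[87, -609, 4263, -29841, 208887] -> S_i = 87*-7^i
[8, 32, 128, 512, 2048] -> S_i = 8*4^i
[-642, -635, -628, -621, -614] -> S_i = -642 + 7*i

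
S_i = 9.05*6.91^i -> [9.05, 62.54, 432.12, 2985.95, 20632.92]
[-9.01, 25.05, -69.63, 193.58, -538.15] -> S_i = -9.01*(-2.78)^i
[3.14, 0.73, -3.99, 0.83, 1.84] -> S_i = Random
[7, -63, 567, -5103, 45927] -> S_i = 7*-9^i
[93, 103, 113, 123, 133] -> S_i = 93 + 10*i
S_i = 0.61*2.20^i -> [0.61, 1.34, 2.95, 6.5, 14.29]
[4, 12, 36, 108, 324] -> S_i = 4*3^i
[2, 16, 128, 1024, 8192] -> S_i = 2*8^i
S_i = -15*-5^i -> [-15, 75, -375, 1875, -9375]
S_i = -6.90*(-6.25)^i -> [-6.9, 43.12, -269.53, 1684.57, -10528.56]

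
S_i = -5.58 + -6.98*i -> [-5.58, -12.56, -19.54, -26.52, -33.5]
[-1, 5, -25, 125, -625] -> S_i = -1*-5^i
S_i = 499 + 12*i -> [499, 511, 523, 535, 547]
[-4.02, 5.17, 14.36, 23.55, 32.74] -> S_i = -4.02 + 9.19*i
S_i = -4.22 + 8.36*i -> [-4.22, 4.14, 12.5, 20.86, 29.22]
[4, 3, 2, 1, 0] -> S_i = 4 + -1*i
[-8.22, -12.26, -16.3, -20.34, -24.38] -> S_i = -8.22 + -4.04*i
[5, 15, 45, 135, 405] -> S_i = 5*3^i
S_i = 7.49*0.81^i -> [7.49, 6.07, 4.91, 3.98, 3.22]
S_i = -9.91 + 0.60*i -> [-9.91, -9.31, -8.71, -8.11, -7.51]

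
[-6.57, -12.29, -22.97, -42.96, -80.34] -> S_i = -6.57*1.87^i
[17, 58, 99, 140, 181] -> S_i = 17 + 41*i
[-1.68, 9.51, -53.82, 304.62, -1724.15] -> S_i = -1.68*(-5.66)^i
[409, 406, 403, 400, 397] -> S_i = 409 + -3*i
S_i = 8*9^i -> [8, 72, 648, 5832, 52488]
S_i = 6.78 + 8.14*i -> [6.78, 14.92, 23.06, 31.2, 39.34]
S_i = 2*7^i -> [2, 14, 98, 686, 4802]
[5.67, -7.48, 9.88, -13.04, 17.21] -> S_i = 5.67*(-1.32)^i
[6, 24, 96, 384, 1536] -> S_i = 6*4^i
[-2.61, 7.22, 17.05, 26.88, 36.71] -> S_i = -2.61 + 9.83*i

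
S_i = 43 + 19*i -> [43, 62, 81, 100, 119]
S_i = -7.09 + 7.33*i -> [-7.09, 0.24, 7.57, 14.9, 22.23]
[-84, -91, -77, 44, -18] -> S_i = Random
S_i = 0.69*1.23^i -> [0.69, 0.85, 1.04, 1.28, 1.58]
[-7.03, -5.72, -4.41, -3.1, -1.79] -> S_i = -7.03 + 1.31*i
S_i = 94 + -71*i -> [94, 23, -48, -119, -190]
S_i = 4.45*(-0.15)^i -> [4.45, -0.67, 0.1, -0.02, 0.0]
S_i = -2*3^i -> [-2, -6, -18, -54, -162]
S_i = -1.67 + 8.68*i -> [-1.67, 7.01, 15.69, 24.37, 33.05]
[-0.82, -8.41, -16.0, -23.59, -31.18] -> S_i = -0.82 + -7.59*i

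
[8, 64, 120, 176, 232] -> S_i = 8 + 56*i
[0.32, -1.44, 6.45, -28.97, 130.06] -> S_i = 0.32*(-4.49)^i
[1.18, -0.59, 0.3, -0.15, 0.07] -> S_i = 1.18*(-0.50)^i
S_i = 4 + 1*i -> [4, 5, 6, 7, 8]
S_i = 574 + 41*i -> [574, 615, 656, 697, 738]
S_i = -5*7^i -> [-5, -35, -245, -1715, -12005]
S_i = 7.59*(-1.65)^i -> [7.59, -12.52, 20.66, -34.1, 56.26]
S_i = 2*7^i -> [2, 14, 98, 686, 4802]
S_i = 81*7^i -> [81, 567, 3969, 27783, 194481]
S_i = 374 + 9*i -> [374, 383, 392, 401, 410]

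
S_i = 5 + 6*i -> [5, 11, 17, 23, 29]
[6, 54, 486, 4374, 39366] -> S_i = 6*9^i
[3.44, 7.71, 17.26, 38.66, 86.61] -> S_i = 3.44*2.24^i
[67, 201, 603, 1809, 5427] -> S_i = 67*3^i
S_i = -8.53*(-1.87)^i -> [-8.53, 15.95, -29.83, 55.78, -104.31]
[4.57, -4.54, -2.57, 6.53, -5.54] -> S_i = Random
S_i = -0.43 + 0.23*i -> [-0.43, -0.2, 0.03, 0.26, 0.49]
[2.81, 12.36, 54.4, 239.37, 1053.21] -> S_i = 2.81*4.40^i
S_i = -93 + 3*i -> [-93, -90, -87, -84, -81]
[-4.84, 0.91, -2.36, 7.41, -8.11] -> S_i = Random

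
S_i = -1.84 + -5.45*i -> [-1.84, -7.29, -12.74, -18.19, -23.64]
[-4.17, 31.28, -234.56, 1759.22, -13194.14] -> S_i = -4.17*(-7.50)^i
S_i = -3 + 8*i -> [-3, 5, 13, 21, 29]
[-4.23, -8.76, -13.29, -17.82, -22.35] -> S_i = -4.23 + -4.53*i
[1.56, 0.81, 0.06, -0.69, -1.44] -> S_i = 1.56 + -0.75*i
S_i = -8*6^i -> [-8, -48, -288, -1728, -10368]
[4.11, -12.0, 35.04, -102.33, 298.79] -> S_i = 4.11*(-2.92)^i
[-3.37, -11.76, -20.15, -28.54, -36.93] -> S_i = -3.37 + -8.39*i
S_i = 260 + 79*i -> [260, 339, 418, 497, 576]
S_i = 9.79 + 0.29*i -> [9.79, 10.08, 10.37, 10.66, 10.95]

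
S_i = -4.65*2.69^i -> [-4.65, -12.51, -33.65, -90.51, -243.48]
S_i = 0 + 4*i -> [0, 4, 8, 12, 16]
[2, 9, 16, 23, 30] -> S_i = 2 + 7*i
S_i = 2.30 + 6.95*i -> [2.3, 9.25, 16.2, 23.15, 30.1]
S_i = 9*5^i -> [9, 45, 225, 1125, 5625]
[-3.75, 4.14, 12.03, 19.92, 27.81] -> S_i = -3.75 + 7.89*i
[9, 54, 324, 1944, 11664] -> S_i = 9*6^i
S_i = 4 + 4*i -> [4, 8, 12, 16, 20]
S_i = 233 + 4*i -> [233, 237, 241, 245, 249]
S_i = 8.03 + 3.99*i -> [8.03, 12.02, 16.01, 20.0, 23.99]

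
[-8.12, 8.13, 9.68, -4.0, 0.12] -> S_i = Random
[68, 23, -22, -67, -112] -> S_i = 68 + -45*i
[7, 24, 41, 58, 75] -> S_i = 7 + 17*i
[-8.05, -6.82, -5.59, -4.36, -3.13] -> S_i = -8.05 + 1.23*i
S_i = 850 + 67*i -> [850, 917, 984, 1051, 1118]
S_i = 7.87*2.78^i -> [7.87, 21.88, 60.82, 169.09, 470.06]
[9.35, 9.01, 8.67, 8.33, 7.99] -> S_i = 9.35 + -0.34*i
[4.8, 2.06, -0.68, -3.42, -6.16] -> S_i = 4.80 + -2.74*i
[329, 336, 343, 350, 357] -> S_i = 329 + 7*i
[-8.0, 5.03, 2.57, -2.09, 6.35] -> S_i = Random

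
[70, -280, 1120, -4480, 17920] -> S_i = 70*-4^i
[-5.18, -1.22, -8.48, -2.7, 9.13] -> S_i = Random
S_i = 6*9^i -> [6, 54, 486, 4374, 39366]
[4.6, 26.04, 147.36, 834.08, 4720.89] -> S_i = 4.60*5.66^i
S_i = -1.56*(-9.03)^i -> [-1.56, 14.09, -127.2, 1148.65, -10372.31]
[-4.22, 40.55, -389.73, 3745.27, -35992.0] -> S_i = -4.22*(-9.61)^i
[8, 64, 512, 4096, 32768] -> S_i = 8*8^i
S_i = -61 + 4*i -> [-61, -57, -53, -49, -45]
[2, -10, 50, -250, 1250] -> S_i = 2*-5^i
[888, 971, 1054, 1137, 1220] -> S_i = 888 + 83*i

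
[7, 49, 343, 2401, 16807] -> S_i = 7*7^i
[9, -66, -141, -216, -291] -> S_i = 9 + -75*i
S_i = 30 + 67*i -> [30, 97, 164, 231, 298]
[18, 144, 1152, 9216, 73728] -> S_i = 18*8^i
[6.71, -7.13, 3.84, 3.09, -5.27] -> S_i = Random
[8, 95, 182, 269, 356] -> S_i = 8 + 87*i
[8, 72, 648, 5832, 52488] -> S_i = 8*9^i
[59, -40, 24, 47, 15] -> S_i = Random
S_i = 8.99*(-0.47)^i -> [8.99, -4.23, 1.99, -0.93, 0.44]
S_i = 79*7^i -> [79, 553, 3871, 27097, 189679]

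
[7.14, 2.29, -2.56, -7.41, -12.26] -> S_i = 7.14 + -4.85*i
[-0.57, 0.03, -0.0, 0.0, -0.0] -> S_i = -0.57*(-0.05)^i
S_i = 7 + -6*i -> [7, 1, -5, -11, -17]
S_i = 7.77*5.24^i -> [7.77, 40.71, 213.35, 1117.93, 5857.96]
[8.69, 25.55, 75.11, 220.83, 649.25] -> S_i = 8.69*2.94^i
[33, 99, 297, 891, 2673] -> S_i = 33*3^i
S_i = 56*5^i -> [56, 280, 1400, 7000, 35000]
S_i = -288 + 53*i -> [-288, -235, -182, -129, -76]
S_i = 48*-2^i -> [48, -96, 192, -384, 768]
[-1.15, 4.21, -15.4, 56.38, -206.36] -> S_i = -1.15*(-3.66)^i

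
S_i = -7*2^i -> [-7, -14, -28, -56, -112]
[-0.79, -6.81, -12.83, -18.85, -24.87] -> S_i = -0.79 + -6.02*i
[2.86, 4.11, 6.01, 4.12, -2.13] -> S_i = Random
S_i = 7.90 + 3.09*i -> [7.9, 10.99, 14.08, 17.17, 20.26]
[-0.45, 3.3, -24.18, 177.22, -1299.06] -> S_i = -0.45*(-7.33)^i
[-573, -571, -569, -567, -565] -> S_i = -573 + 2*i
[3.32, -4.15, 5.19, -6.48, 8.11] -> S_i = 3.32*(-1.25)^i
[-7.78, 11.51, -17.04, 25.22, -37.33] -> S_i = -7.78*(-1.48)^i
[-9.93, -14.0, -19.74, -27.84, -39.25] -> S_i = -9.93*1.41^i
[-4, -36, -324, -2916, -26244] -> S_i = -4*9^i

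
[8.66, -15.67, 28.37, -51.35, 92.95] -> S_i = 8.66*(-1.81)^i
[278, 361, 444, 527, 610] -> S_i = 278 + 83*i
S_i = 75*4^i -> [75, 300, 1200, 4800, 19200]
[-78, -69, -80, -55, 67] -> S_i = Random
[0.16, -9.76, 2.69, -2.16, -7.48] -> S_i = Random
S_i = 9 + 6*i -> [9, 15, 21, 27, 33]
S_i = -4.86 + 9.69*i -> [-4.86, 4.83, 14.52, 24.21, 33.9]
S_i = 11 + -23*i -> [11, -12, -35, -58, -81]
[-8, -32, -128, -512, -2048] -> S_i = -8*4^i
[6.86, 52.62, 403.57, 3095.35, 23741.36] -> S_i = 6.86*7.67^i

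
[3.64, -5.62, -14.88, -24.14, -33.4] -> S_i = 3.64 + -9.26*i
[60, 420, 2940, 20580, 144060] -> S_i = 60*7^i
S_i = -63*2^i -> [-63, -126, -252, -504, -1008]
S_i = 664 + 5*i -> [664, 669, 674, 679, 684]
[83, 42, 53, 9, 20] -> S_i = Random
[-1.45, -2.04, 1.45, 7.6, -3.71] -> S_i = Random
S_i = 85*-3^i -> [85, -255, 765, -2295, 6885]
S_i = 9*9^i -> [9, 81, 729, 6561, 59049]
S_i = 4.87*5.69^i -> [4.87, 27.71, 157.67, 897.15, 5104.79]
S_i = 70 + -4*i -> [70, 66, 62, 58, 54]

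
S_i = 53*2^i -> [53, 106, 212, 424, 848]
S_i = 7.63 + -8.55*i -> [7.63, -0.92, -9.47, -18.02, -26.57]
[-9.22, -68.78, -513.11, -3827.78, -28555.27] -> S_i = -9.22*7.46^i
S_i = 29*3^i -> [29, 87, 261, 783, 2349]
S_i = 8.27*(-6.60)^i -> [8.27, -54.58, 360.24, -2377.59, 15692.11]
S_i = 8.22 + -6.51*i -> [8.22, 1.71, -4.8, -11.31, -17.82]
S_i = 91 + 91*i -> [91, 182, 273, 364, 455]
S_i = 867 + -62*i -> [867, 805, 743, 681, 619]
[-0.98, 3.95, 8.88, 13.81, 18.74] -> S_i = -0.98 + 4.93*i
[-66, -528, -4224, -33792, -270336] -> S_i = -66*8^i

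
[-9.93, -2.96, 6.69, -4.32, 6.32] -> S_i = Random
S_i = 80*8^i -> [80, 640, 5120, 40960, 327680]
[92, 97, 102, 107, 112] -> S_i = 92 + 5*i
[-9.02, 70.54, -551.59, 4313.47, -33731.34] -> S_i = -9.02*(-7.82)^i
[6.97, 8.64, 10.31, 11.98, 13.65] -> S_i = 6.97 + 1.67*i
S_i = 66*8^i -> [66, 528, 4224, 33792, 270336]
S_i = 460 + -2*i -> [460, 458, 456, 454, 452]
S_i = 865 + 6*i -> [865, 871, 877, 883, 889]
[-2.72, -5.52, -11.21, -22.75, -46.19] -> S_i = -2.72*2.03^i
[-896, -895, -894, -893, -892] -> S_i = -896 + 1*i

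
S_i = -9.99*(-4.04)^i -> [-9.99, 40.36, -163.05, 658.73, -2661.28]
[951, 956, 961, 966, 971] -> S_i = 951 + 5*i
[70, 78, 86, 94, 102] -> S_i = 70 + 8*i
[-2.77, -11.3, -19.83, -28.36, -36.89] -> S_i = -2.77 + -8.53*i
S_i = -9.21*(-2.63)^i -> [-9.21, 24.22, -63.7, 167.54, -440.64]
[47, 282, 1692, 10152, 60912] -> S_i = 47*6^i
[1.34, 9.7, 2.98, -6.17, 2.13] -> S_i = Random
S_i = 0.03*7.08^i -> [0.03, 0.21, 1.5, 10.65, 75.38]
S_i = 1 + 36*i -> [1, 37, 73, 109, 145]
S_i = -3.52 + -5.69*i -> [-3.52, -9.21, -14.9, -20.59, -26.28]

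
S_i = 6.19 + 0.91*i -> [6.19, 7.1, 8.01, 8.92, 9.83]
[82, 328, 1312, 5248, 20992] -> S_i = 82*4^i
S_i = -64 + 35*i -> [-64, -29, 6, 41, 76]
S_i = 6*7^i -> [6, 42, 294, 2058, 14406]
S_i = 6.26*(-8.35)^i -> [6.26, -52.27, 436.46, -3644.46, 30431.28]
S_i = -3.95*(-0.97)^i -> [-3.95, 3.83, -3.72, 3.61, -3.5]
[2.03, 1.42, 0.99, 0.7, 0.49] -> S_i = 2.03*0.70^i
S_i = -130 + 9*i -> [-130, -121, -112, -103, -94]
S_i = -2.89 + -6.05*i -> [-2.89, -8.94, -14.99, -21.04, -27.09]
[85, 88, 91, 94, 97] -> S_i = 85 + 3*i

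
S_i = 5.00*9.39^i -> [5.0, 46.95, 440.86, 4139.68, 38871.6]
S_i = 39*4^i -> [39, 156, 624, 2496, 9984]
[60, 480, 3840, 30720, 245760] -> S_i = 60*8^i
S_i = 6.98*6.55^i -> [6.98, 45.72, 299.46, 1961.46, 12847.56]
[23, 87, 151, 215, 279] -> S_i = 23 + 64*i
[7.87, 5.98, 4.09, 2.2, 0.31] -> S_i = 7.87 + -1.89*i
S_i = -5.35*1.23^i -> [-5.35, -6.58, -8.09, -9.96, -12.25]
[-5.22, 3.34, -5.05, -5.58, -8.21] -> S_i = Random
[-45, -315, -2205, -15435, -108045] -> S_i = -45*7^i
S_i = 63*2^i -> [63, 126, 252, 504, 1008]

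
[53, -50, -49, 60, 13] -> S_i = Random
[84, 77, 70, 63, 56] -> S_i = 84 + -7*i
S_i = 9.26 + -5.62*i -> [9.26, 3.64, -1.98, -7.6, -13.22]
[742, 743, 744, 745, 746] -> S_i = 742 + 1*i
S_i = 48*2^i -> [48, 96, 192, 384, 768]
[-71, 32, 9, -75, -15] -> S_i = Random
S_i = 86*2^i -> [86, 172, 344, 688, 1376]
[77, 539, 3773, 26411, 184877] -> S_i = 77*7^i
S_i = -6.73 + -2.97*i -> [-6.73, -9.7, -12.67, -15.64, -18.61]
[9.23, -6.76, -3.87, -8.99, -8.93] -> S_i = Random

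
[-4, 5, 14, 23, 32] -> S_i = -4 + 9*i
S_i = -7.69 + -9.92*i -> [-7.69, -17.61, -27.53, -37.45, -47.37]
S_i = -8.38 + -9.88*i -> [-8.38, -18.26, -28.14, -38.02, -47.9]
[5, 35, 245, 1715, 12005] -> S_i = 5*7^i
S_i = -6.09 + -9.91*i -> [-6.09, -16.0, -25.91, -35.82, -45.73]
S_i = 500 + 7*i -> [500, 507, 514, 521, 528]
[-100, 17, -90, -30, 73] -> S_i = Random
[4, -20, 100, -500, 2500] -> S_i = 4*-5^i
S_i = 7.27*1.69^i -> [7.27, 12.29, 20.76, 35.09, 59.3]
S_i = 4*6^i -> [4, 24, 144, 864, 5184]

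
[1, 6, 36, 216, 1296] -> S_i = 1*6^i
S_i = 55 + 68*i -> [55, 123, 191, 259, 327]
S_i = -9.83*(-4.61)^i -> [-9.83, 45.32, -208.91, 963.07, -4439.74]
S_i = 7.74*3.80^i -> [7.74, 29.41, 111.77, 424.71, 1613.9]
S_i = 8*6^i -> [8, 48, 288, 1728, 10368]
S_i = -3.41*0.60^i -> [-3.41, -2.05, -1.23, -0.74, -0.44]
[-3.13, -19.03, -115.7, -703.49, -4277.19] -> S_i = -3.13*6.08^i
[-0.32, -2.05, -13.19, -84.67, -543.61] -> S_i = -0.32*6.42^i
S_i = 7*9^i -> [7, 63, 567, 5103, 45927]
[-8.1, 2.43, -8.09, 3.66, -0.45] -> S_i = Random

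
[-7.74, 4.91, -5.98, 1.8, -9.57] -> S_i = Random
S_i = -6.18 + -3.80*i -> [-6.18, -9.98, -13.78, -17.58, -21.38]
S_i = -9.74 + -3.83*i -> [-9.74, -13.57, -17.4, -21.23, -25.06]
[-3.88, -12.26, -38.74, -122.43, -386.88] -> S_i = -3.88*3.16^i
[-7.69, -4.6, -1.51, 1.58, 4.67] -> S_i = -7.69 + 3.09*i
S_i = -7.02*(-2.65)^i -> [-7.02, 18.6, -49.3, 130.64, -346.19]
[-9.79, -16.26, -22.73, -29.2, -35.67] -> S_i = -9.79 + -6.47*i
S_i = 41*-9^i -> [41, -369, 3321, -29889, 269001]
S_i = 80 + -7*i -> [80, 73, 66, 59, 52]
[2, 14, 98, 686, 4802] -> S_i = 2*7^i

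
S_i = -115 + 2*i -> [-115, -113, -111, -109, -107]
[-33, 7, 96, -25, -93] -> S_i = Random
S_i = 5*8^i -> [5, 40, 320, 2560, 20480]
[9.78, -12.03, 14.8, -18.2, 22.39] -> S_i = 9.78*(-1.23)^i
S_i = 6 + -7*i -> [6, -1, -8, -15, -22]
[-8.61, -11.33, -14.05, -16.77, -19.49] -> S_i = -8.61 + -2.72*i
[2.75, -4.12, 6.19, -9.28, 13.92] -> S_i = 2.75*(-1.50)^i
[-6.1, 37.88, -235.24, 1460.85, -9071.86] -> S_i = -6.10*(-6.21)^i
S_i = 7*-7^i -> [7, -49, 343, -2401, 16807]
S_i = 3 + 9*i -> [3, 12, 21, 30, 39]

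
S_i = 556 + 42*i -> [556, 598, 640, 682, 724]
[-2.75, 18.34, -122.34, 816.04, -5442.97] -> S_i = -2.75*(-6.67)^i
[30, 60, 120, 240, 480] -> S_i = 30*2^i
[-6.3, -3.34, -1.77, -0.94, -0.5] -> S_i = -6.30*0.53^i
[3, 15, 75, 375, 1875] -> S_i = 3*5^i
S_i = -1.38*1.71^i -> [-1.38, -2.36, -4.04, -6.9, -11.8]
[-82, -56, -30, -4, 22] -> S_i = -82 + 26*i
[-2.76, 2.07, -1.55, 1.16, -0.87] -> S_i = -2.76*(-0.75)^i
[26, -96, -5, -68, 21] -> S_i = Random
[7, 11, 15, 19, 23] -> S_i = 7 + 4*i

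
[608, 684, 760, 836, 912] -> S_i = 608 + 76*i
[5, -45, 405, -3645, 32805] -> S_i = 5*-9^i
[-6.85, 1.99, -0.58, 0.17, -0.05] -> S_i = -6.85*(-0.29)^i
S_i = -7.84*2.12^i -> [-7.84, -16.62, -35.24, -74.7, -158.37]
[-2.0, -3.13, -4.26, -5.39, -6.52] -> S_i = -2.00 + -1.13*i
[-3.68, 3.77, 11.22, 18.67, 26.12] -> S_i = -3.68 + 7.45*i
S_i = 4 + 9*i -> [4, 13, 22, 31, 40]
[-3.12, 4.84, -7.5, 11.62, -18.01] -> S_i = -3.12*(-1.55)^i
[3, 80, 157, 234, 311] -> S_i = 3 + 77*i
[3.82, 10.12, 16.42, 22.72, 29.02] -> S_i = 3.82 + 6.30*i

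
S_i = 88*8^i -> [88, 704, 5632, 45056, 360448]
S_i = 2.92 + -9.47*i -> [2.92, -6.55, -16.02, -25.49, -34.96]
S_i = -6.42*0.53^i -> [-6.42, -3.4, -1.8, -0.96, -0.51]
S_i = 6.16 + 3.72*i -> [6.16, 9.88, 13.6, 17.32, 21.04]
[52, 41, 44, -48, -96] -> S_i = Random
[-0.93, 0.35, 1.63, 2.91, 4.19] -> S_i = -0.93 + 1.28*i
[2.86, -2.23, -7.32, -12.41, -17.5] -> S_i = 2.86 + -5.09*i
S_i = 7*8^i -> [7, 56, 448, 3584, 28672]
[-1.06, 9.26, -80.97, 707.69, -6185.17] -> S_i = -1.06*(-8.74)^i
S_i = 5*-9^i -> [5, -45, 405, -3645, 32805]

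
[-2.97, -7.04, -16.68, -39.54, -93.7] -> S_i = -2.97*2.37^i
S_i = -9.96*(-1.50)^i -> [-9.96, 14.94, -22.41, 33.62, -50.42]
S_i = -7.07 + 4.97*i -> [-7.07, -2.1, 2.87, 7.84, 12.81]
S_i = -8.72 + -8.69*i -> [-8.72, -17.41, -26.1, -34.79, -43.48]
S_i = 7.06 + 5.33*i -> [7.06, 12.39, 17.72, 23.05, 28.38]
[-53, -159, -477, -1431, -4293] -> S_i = -53*3^i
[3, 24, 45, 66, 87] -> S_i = 3 + 21*i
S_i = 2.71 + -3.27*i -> [2.71, -0.56, -3.83, -7.1, -10.37]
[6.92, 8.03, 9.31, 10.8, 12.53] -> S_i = 6.92*1.16^i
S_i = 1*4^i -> [1, 4, 16, 64, 256]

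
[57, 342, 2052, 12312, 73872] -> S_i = 57*6^i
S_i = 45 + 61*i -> [45, 106, 167, 228, 289]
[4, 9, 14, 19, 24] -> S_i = 4 + 5*i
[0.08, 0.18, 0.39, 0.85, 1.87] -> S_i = 0.08*2.20^i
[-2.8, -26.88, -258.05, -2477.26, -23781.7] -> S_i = -2.80*9.60^i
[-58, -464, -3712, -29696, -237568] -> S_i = -58*8^i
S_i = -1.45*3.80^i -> [-1.45, -5.51, -20.94, -79.56, -302.34]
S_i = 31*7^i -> [31, 217, 1519, 10633, 74431]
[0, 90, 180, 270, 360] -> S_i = 0 + 90*i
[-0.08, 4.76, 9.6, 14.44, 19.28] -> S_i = -0.08 + 4.84*i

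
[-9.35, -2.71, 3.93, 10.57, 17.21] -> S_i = -9.35 + 6.64*i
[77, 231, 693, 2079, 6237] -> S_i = 77*3^i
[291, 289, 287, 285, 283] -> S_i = 291 + -2*i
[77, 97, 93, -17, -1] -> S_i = Random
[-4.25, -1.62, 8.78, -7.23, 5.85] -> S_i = Random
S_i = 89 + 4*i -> [89, 93, 97, 101, 105]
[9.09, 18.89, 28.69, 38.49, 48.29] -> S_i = 9.09 + 9.80*i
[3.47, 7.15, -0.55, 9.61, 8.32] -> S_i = Random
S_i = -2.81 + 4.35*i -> [-2.81, 1.54, 5.89, 10.24, 14.59]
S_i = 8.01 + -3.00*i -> [8.01, 5.01, 2.01, -0.99, -3.99]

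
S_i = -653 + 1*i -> [-653, -652, -651, -650, -649]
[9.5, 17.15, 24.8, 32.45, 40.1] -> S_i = 9.50 + 7.65*i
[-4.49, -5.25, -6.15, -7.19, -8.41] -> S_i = -4.49*1.17^i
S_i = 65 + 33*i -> [65, 98, 131, 164, 197]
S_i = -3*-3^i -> [-3, 9, -27, 81, -243]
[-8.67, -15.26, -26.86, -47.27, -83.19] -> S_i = -8.67*1.76^i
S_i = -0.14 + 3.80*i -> [-0.14, 3.66, 7.46, 11.26, 15.06]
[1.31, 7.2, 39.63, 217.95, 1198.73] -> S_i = 1.31*5.50^i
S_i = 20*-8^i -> [20, -160, 1280, -10240, 81920]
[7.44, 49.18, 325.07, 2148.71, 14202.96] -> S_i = 7.44*6.61^i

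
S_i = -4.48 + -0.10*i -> [-4.48, -4.58, -4.68, -4.78, -4.88]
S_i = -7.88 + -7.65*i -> [-7.88, -15.53, -23.18, -30.83, -38.48]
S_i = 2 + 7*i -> [2, 9, 16, 23, 30]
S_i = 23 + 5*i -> [23, 28, 33, 38, 43]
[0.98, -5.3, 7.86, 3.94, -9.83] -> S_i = Random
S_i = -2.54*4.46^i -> [-2.54, -11.33, -50.52, -225.34, -1005.02]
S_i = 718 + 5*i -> [718, 723, 728, 733, 738]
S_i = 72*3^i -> [72, 216, 648, 1944, 5832]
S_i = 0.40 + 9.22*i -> [0.4, 9.62, 18.84, 28.06, 37.28]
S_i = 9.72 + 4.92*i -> [9.72, 14.64, 19.56, 24.48, 29.4]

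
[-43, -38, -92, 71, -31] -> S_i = Random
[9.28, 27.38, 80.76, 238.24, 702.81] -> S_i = 9.28*2.95^i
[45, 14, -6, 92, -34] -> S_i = Random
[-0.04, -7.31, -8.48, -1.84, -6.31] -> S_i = Random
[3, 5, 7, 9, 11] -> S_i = 3 + 2*i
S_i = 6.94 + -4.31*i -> [6.94, 2.63, -1.68, -5.99, -10.3]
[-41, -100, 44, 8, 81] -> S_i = Random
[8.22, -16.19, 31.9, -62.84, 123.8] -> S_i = 8.22*(-1.97)^i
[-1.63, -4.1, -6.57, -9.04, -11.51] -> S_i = -1.63 + -2.47*i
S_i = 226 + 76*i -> [226, 302, 378, 454, 530]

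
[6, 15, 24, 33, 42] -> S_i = 6 + 9*i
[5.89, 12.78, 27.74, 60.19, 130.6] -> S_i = 5.89*2.17^i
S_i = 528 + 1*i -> [528, 529, 530, 531, 532]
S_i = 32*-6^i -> [32, -192, 1152, -6912, 41472]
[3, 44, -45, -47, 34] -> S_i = Random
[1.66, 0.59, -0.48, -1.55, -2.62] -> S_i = 1.66 + -1.07*i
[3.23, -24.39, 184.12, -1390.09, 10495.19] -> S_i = 3.23*(-7.55)^i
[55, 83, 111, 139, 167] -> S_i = 55 + 28*i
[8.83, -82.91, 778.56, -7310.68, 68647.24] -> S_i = 8.83*(-9.39)^i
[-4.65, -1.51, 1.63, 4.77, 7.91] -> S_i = -4.65 + 3.14*i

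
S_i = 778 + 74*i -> [778, 852, 926, 1000, 1074]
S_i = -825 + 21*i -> [-825, -804, -783, -762, -741]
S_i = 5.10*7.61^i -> [5.1, 38.81, 295.35, 2247.63, 17104.44]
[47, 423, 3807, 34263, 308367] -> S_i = 47*9^i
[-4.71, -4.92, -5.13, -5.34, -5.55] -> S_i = -4.71 + -0.21*i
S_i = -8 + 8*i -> [-8, 0, 8, 16, 24]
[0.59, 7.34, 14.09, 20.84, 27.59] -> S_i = 0.59 + 6.75*i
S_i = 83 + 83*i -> [83, 166, 249, 332, 415]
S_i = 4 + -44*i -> [4, -40, -84, -128, -172]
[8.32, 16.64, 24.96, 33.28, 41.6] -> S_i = 8.32 + 8.32*i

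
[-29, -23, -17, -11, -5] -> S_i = -29 + 6*i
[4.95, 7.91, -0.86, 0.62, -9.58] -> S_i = Random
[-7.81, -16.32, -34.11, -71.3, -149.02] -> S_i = -7.81*2.09^i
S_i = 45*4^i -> [45, 180, 720, 2880, 11520]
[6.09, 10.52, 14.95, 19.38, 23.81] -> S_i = 6.09 + 4.43*i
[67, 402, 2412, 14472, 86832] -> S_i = 67*6^i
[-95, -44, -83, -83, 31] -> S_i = Random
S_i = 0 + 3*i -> [0, 3, 6, 9, 12]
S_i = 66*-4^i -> [66, -264, 1056, -4224, 16896]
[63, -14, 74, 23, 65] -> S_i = Random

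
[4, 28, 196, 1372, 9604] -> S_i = 4*7^i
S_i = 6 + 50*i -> [6, 56, 106, 156, 206]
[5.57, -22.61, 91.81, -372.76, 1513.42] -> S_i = 5.57*(-4.06)^i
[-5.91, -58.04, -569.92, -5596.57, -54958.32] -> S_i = -5.91*9.82^i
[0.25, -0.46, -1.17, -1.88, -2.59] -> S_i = 0.25 + -0.71*i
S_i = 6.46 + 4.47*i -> [6.46, 10.93, 15.4, 19.87, 24.34]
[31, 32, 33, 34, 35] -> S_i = 31 + 1*i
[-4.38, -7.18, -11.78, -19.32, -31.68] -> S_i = -4.38*1.64^i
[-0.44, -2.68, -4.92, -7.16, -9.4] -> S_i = -0.44 + -2.24*i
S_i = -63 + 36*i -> [-63, -27, 9, 45, 81]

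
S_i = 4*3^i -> [4, 12, 36, 108, 324]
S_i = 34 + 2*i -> [34, 36, 38, 40, 42]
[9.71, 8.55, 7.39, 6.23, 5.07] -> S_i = 9.71 + -1.16*i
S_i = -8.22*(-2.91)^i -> [-8.22, 23.92, -69.61, 202.56, -589.45]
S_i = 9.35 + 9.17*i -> [9.35, 18.52, 27.69, 36.86, 46.03]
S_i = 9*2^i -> [9, 18, 36, 72, 144]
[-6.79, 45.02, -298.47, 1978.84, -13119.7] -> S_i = -6.79*(-6.63)^i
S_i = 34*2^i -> [34, 68, 136, 272, 544]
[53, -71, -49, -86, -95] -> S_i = Random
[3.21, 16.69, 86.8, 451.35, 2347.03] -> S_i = 3.21*5.20^i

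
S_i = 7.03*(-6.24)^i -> [7.03, -43.87, 273.73, -1708.08, 10658.44]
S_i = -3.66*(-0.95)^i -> [-3.66, 3.48, -3.3, 3.14, -2.98]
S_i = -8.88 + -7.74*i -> [-8.88, -16.62, -24.36, -32.1, -39.84]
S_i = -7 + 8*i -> [-7, 1, 9, 17, 25]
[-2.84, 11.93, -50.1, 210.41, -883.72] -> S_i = -2.84*(-4.20)^i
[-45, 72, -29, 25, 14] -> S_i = Random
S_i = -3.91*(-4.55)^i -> [-3.91, 17.79, -80.95, 368.31, -1675.8]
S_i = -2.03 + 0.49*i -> [-2.03, -1.54, -1.05, -0.56, -0.07]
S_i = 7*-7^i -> [7, -49, 343, -2401, 16807]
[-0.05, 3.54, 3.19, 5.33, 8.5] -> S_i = Random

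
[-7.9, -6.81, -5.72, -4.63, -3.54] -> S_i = -7.90 + 1.09*i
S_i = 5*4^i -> [5, 20, 80, 320, 1280]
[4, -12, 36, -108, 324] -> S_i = 4*-3^i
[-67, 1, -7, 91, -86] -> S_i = Random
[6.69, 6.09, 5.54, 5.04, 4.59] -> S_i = 6.69*0.91^i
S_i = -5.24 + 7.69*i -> [-5.24, 2.45, 10.14, 17.83, 25.52]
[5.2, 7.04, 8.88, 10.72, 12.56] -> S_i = 5.20 + 1.84*i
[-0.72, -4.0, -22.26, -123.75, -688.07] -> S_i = -0.72*5.56^i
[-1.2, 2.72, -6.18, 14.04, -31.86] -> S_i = -1.20*(-2.27)^i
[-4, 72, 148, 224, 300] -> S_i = -4 + 76*i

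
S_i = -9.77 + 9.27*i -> [-9.77, -0.5, 8.77, 18.04, 27.31]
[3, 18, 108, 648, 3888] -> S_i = 3*6^i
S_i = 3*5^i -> [3, 15, 75, 375, 1875]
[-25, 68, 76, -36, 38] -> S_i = Random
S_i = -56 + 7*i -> [-56, -49, -42, -35, -28]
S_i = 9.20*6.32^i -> [9.2, 58.14, 367.47, 2322.41, 14677.64]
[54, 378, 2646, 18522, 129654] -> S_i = 54*7^i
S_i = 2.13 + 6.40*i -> [2.13, 8.53, 14.93, 21.33, 27.73]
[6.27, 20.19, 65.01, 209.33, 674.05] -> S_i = 6.27*3.22^i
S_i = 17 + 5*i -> [17, 22, 27, 32, 37]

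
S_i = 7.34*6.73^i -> [7.34, 49.4, 332.45, 2237.39, 15057.62]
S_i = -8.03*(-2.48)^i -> [-8.03, 19.91, -49.39, 122.48, -303.75]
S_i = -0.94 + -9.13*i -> [-0.94, -10.07, -19.2, -28.33, -37.46]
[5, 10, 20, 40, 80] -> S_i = 5*2^i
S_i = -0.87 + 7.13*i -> [-0.87, 6.26, 13.39, 20.52, 27.65]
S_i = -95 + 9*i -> [-95, -86, -77, -68, -59]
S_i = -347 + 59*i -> [-347, -288, -229, -170, -111]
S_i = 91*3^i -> [91, 273, 819, 2457, 7371]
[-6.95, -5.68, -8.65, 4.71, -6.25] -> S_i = Random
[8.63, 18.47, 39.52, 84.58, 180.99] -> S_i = 8.63*2.14^i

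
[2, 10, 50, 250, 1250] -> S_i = 2*5^i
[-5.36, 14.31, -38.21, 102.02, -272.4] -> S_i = -5.36*(-2.67)^i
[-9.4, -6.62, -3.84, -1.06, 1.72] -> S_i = -9.40 + 2.78*i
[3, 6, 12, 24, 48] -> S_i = 3*2^i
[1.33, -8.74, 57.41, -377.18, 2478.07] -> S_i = 1.33*(-6.57)^i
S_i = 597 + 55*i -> [597, 652, 707, 762, 817]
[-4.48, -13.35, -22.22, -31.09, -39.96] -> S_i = -4.48 + -8.87*i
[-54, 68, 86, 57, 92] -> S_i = Random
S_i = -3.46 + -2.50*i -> [-3.46, -5.96, -8.46, -10.96, -13.46]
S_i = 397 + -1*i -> [397, 396, 395, 394, 393]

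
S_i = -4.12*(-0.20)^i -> [-4.12, 0.82, -0.16, 0.03, -0.01]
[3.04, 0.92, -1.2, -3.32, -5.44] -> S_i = 3.04 + -2.12*i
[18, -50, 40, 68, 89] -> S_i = Random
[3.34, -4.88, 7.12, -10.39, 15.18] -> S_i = 3.34*(-1.46)^i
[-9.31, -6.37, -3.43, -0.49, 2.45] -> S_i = -9.31 + 2.94*i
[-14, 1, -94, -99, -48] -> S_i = Random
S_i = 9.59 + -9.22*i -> [9.59, 0.37, -8.85, -18.07, -27.29]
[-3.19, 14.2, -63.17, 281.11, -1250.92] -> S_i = -3.19*(-4.45)^i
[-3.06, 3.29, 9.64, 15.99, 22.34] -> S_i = -3.06 + 6.35*i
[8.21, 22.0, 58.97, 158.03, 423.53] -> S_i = 8.21*2.68^i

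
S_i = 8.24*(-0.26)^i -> [8.24, -2.14, 0.56, -0.14, 0.04]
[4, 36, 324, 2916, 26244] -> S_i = 4*9^i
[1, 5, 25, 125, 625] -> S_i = 1*5^i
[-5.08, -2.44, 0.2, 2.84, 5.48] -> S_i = -5.08 + 2.64*i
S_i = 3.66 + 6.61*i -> [3.66, 10.27, 16.88, 23.49, 30.1]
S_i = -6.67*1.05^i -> [-6.67, -7.0, -7.35, -7.72, -8.11]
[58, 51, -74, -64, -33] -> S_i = Random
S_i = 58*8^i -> [58, 464, 3712, 29696, 237568]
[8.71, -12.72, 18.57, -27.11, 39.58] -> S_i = 8.71*(-1.46)^i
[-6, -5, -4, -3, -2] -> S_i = -6 + 1*i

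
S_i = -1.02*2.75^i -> [-1.02, -2.8, -7.71, -21.21, -58.34]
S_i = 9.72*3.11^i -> [9.72, 30.23, 94.01, 292.38, 909.3]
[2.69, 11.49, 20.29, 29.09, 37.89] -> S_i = 2.69 + 8.80*i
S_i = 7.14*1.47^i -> [7.14, 10.5, 15.43, 22.68, 33.34]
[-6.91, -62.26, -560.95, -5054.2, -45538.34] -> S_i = -6.91*9.01^i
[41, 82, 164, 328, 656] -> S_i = 41*2^i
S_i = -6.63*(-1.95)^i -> [-6.63, 12.93, -25.21, 49.16, -95.86]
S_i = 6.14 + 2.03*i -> [6.14, 8.17, 10.2, 12.23, 14.26]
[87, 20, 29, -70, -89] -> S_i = Random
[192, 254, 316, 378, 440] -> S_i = 192 + 62*i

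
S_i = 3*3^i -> [3, 9, 27, 81, 243]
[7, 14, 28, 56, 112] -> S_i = 7*2^i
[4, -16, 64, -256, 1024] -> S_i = 4*-4^i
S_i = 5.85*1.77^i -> [5.85, 10.35, 18.33, 32.44, 57.42]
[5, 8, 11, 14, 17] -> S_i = 5 + 3*i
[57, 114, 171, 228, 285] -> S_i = 57 + 57*i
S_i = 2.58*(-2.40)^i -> [2.58, -6.19, 14.86, -35.67, 85.6]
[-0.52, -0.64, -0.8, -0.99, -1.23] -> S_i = -0.52*1.24^i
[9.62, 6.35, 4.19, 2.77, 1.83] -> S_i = 9.62*0.66^i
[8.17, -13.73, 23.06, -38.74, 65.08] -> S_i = 8.17*(-1.68)^i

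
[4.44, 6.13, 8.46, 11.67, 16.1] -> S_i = 4.44*1.38^i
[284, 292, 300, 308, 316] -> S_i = 284 + 8*i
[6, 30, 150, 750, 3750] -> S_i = 6*5^i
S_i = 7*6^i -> [7, 42, 252, 1512, 9072]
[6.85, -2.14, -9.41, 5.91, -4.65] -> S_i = Random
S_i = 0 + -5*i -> [0, -5, -10, -15, -20]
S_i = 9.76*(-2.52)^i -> [9.76, -24.6, 61.98, -156.19, 393.6]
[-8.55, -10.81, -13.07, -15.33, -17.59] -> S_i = -8.55 + -2.26*i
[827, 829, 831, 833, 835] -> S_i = 827 + 2*i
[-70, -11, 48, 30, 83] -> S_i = Random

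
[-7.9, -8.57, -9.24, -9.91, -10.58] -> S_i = -7.90 + -0.67*i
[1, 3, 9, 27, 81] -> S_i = 1*3^i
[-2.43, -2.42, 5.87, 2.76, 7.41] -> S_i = Random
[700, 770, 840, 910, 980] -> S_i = 700 + 70*i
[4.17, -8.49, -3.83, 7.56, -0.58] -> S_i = Random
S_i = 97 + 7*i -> [97, 104, 111, 118, 125]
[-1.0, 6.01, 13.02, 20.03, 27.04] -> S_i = -1.00 + 7.01*i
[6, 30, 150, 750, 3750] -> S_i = 6*5^i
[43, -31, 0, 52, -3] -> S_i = Random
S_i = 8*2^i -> [8, 16, 32, 64, 128]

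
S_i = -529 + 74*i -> [-529, -455, -381, -307, -233]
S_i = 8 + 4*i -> [8, 12, 16, 20, 24]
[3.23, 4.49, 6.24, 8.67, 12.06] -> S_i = 3.23*1.39^i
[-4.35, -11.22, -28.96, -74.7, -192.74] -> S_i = -4.35*2.58^i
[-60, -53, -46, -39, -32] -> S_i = -60 + 7*i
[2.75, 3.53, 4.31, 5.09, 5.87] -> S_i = 2.75 + 0.78*i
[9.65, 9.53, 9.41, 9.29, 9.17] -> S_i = 9.65 + -0.12*i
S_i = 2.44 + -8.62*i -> [2.44, -6.18, -14.8, -23.42, -32.04]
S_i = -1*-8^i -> [-1, 8, -64, 512, -4096]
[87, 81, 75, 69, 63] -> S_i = 87 + -6*i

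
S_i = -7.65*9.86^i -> [-7.65, -75.43, -743.73, -7333.18, -72305.13]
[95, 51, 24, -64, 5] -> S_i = Random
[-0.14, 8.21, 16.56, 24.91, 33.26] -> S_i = -0.14 + 8.35*i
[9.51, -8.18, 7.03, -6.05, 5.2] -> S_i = 9.51*(-0.86)^i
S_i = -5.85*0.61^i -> [-5.85, -3.57, -2.18, -1.33, -0.81]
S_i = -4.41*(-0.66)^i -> [-4.41, 2.91, -1.92, 1.27, -0.84]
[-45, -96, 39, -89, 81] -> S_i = Random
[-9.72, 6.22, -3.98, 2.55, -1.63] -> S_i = -9.72*(-0.64)^i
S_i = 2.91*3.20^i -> [2.91, 9.31, 29.8, 95.35, 305.14]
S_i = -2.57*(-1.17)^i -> [-2.57, 3.01, -3.52, 4.12, -4.82]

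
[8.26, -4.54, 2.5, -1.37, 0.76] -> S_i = 8.26*(-0.55)^i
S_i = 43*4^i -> [43, 172, 688, 2752, 11008]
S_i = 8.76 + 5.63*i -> [8.76, 14.39, 20.02, 25.65, 31.28]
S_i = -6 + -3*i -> [-6, -9, -12, -15, -18]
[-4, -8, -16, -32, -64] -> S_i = -4*2^i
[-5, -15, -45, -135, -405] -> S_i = -5*3^i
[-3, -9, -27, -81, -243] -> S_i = -3*3^i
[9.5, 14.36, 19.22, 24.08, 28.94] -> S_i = 9.50 + 4.86*i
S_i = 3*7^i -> [3, 21, 147, 1029, 7203]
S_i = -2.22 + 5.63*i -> [-2.22, 3.41, 9.04, 14.67, 20.3]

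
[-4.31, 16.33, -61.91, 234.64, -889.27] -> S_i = -4.31*(-3.79)^i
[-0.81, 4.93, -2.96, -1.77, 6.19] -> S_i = Random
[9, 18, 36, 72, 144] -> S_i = 9*2^i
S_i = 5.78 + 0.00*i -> [5.78, 5.78, 5.78, 5.78, 5.78]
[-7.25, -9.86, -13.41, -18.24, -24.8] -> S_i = -7.25*1.36^i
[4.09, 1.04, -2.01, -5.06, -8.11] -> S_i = 4.09 + -3.05*i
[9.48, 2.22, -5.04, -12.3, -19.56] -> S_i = 9.48 + -7.26*i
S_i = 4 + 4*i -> [4, 8, 12, 16, 20]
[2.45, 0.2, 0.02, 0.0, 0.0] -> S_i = 2.45*0.08^i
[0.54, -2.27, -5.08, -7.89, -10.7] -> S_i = 0.54 + -2.81*i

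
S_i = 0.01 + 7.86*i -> [0.01, 7.87, 15.73, 23.59, 31.45]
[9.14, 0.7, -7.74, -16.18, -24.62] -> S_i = 9.14 + -8.44*i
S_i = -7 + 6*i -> [-7, -1, 5, 11, 17]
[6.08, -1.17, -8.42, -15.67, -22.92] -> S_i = 6.08 + -7.25*i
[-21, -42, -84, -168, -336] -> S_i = -21*2^i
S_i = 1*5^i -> [1, 5, 25, 125, 625]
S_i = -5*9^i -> [-5, -45, -405, -3645, -32805]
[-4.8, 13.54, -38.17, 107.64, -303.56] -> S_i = -4.80*(-2.82)^i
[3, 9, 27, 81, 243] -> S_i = 3*3^i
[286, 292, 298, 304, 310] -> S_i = 286 + 6*i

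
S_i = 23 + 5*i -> [23, 28, 33, 38, 43]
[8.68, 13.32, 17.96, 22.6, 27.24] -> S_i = 8.68 + 4.64*i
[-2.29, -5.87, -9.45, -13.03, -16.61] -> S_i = -2.29 + -3.58*i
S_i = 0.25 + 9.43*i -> [0.25, 9.68, 19.11, 28.54, 37.97]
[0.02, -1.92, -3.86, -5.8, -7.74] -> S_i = 0.02 + -1.94*i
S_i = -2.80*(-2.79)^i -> [-2.8, 7.81, -21.8, 60.81, -169.66]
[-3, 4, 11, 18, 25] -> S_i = -3 + 7*i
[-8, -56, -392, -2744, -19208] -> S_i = -8*7^i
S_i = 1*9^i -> [1, 9, 81, 729, 6561]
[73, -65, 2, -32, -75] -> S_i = Random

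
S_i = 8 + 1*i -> [8, 9, 10, 11, 12]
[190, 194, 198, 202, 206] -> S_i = 190 + 4*i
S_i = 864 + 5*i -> [864, 869, 874, 879, 884]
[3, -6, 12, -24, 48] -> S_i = 3*-2^i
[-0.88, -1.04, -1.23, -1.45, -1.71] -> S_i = -0.88*1.18^i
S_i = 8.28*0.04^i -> [8.28, 0.33, 0.01, 0.0, 0.0]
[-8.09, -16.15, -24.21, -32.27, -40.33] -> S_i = -8.09 + -8.06*i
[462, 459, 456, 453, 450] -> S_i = 462 + -3*i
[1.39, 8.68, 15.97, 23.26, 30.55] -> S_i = 1.39 + 7.29*i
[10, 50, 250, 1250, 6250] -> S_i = 10*5^i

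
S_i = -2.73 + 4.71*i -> [-2.73, 1.98, 6.69, 11.4, 16.11]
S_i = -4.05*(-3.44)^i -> [-4.05, 13.93, -47.93, 164.87, -567.14]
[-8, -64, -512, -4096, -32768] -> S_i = -8*8^i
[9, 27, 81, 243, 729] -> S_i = 9*3^i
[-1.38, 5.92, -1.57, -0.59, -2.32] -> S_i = Random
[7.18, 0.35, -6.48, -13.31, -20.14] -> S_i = 7.18 + -6.83*i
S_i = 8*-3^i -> [8, -24, 72, -216, 648]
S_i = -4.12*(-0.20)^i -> [-4.12, 0.82, -0.16, 0.03, -0.01]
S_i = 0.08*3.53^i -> [0.08, 0.28, 1.0, 3.52, 12.42]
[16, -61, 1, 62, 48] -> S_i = Random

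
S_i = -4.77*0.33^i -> [-4.77, -1.57, -0.52, -0.17, -0.06]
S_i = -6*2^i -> [-6, -12, -24, -48, -96]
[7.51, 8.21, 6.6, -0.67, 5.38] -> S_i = Random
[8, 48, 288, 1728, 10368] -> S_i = 8*6^i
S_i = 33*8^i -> [33, 264, 2112, 16896, 135168]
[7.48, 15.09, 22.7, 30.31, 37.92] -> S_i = 7.48 + 7.61*i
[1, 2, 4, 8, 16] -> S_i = 1*2^i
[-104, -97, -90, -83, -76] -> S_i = -104 + 7*i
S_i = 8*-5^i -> [8, -40, 200, -1000, 5000]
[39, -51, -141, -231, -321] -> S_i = 39 + -90*i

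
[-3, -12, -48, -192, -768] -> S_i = -3*4^i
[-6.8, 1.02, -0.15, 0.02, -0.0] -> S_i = -6.80*(-0.15)^i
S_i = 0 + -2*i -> [0, -2, -4, -6, -8]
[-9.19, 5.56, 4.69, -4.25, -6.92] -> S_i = Random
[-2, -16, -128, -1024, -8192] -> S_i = -2*8^i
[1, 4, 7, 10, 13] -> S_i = 1 + 3*i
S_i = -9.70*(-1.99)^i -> [-9.7, 19.3, -38.41, 76.44, -152.12]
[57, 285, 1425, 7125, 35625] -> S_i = 57*5^i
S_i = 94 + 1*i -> [94, 95, 96, 97, 98]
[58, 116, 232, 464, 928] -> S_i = 58*2^i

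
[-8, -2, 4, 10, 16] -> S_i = -8 + 6*i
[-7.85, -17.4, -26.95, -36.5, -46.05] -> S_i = -7.85 + -9.55*i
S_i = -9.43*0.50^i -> [-9.43, -4.72, -2.36, -1.18, -0.59]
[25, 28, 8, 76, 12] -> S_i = Random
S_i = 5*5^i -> [5, 25, 125, 625, 3125]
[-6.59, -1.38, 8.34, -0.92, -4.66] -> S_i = Random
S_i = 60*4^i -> [60, 240, 960, 3840, 15360]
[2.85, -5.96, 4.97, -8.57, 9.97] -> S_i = Random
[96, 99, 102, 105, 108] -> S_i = 96 + 3*i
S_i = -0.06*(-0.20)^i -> [-0.06, 0.01, -0.0, 0.0, -0.0]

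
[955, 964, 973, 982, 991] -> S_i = 955 + 9*i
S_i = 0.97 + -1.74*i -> [0.97, -0.77, -2.51, -4.25, -5.99]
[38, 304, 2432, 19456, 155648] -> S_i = 38*8^i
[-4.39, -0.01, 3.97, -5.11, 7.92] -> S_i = Random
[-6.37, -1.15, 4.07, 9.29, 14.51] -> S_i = -6.37 + 5.22*i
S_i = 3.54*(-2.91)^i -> [3.54, -10.3, 29.98, -87.23, 253.85]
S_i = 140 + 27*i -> [140, 167, 194, 221, 248]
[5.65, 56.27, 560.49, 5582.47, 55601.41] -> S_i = 5.65*9.96^i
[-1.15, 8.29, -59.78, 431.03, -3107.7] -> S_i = -1.15*(-7.21)^i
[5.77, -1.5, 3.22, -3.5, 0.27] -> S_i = Random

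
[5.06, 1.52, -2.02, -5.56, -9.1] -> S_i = 5.06 + -3.54*i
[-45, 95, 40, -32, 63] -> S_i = Random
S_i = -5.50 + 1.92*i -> [-5.5, -3.58, -1.66, 0.26, 2.18]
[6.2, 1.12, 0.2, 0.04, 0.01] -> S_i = 6.20*0.18^i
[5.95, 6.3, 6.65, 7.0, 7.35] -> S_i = 5.95 + 0.35*i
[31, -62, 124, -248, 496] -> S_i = 31*-2^i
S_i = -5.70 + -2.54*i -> [-5.7, -8.24, -10.78, -13.32, -15.86]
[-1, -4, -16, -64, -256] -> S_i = -1*4^i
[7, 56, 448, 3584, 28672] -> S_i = 7*8^i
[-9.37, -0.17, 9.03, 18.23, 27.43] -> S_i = -9.37 + 9.20*i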